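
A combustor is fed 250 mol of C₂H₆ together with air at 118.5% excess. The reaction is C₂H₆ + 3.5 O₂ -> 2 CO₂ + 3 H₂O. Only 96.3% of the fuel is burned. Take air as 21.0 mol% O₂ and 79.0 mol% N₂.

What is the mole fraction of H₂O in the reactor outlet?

Stoichiometric O₂ = 3.5 × 250 = 875 mol; O₂ fed = 875 × 2.185 = 1912 mol.
N₂ fed = 1912 × 79/21 = 7192 mol.
Fuel reacted = 0.963 × 250 → ξ = 240.8 mol.
Outlet (n = n₀ + ν ξ):
  C₂H₆: 250 − 1(240.8) = 9.25
  O₂: 1912 − 3.5(240.8) = 1069
  N₂: 7192 (inert)
  CO₂: 0 + 2(240.8) = 481.5
  H₂O: 0 + 3(240.8) = 722.2
Total out = 9475 mol; y_H₂O = 722.2 / 9475 = 0.07623.

0.0762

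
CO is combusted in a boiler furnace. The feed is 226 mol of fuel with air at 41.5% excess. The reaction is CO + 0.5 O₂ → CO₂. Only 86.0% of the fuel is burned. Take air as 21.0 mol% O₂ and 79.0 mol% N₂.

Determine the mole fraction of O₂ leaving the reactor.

Stoichiometric O₂ = 0.5 × 226 = 113 mol; O₂ fed = 113 × 1.415 = 159.9 mol.
N₂ fed = 159.9 × 79/21 = 601.5 mol.
Fuel reacted = 0.86 × 226 → ξ = 194.4 mol.
Outlet (n = n₀ + ν ξ):
  CO: 226 − 1(194.4) = 31.64
  O₂: 159.9 − 0.5(194.4) = 62.72
  N₂: 601.5 (inert)
  CO₂: 0 + 1(194.4) = 194.4
Total out = 890.2 mol; y_O₂ = 62.72 / 890.2 = 0.07045.

0.0704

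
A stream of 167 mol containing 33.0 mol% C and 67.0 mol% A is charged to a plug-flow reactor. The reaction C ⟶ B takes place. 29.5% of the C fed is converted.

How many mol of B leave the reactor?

C reacted = 0.295 × 55.11 = 16.26 mol; ν_C = −1, so ξ = 16.26/1 = 16.26 mol.
Outlet amounts (n = n₀ + ν ξ):
  C: 55.11 − 1(16.26) = 38.85
  B: 0 + 1(16.26) = 16.26
  A: 111.9 (inert)

16.3 mol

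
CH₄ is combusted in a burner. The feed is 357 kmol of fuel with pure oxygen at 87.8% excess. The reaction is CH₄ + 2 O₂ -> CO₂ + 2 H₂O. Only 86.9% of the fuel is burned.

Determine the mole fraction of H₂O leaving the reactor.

Stoichiometric O₂ = 2 × 357 = 714 kmol; O₂ fed = 714 × 1.878 = 1341 kmol.
Fuel reacted = 0.869 × 357 → ξ = 310.2 kmol.
Outlet (n = n₀ + ν ξ):
  CH₄: 357 − 1(310.2) = 46.77
  O₂: 1341 − 2(310.2) = 720.4
  CO₂: 0 + 1(310.2) = 310.2
  H₂O: 0 + 2(310.2) = 620.5
Total out = 1698 kmol; y_H₂O = 620.5 / 1698 = 0.3654.

0.365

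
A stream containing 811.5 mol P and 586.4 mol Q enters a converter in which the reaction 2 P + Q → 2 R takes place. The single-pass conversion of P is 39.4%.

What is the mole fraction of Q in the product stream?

P reacted = 0.394 × 811.5 = 319.7 mol; ν_P = −2, so ξ = 319.7/2 = 159.9 mol.
Outlet amounts (n = n₀ + ν ξ):
  P: 811.5 − 2(159.9) = 491.8
  Q: 586.4 − 1(159.9) = 426.5
  R: 0 + 2(159.9) = 319.7
Total out = 1238 mol; y_Q = 426.5 / 1238 = 0.3445.

0.345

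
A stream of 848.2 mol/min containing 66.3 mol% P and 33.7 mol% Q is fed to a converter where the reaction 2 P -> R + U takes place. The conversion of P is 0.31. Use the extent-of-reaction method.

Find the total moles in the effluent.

848 mol/min

P reacted = 0.31 × 562.4 = 174.3 mol/min; ν_P = −2, so ξ = 174.3/2 = 87.17 mol/min.
Outlet amounts (n = n₀ + ν ξ):
  P: 562.4 − 2(87.17) = 388
  R: 0 + 1(87.17) = 87.17
  U: 0 + 1(87.17) = 87.17
  Q: 285.8 (inert)
Total out = 388 + 87.17 + 87.17 + 285.8 = 848.2 mol/min.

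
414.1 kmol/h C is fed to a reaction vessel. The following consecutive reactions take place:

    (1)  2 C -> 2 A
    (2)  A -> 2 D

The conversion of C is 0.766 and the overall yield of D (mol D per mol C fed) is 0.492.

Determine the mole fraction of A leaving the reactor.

Conversion of C: C consumed = 2ξ₁ = 0.766 × 414.1 → ξ₁ = 158.6 kmol/h.
Yield of D: 2ξ₂ / 414.1 = 0.492 → ξ₂ = 101.9 kmol/h.
Outlet amounts (n = n₀ + Σ ν·ξ):
  C: 414.1 − 2(158.6) = 96.9
  A: 0 + 2(158.6) − 1(101.9) = 215.3
  D: 0 + 2(101.9) = 203.7
Total out = 516 kmol/h; y_A = 215.3 / 516 = 0.4173.

0.417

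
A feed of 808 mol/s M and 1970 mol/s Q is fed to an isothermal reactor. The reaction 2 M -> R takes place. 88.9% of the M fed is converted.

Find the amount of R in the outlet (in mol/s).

M reacted = 0.889 × 808 = 718.3 mol/s; ν_M = −2, so ξ = 718.3/2 = 359.2 mol/s.
Outlet amounts (n = n₀ + ν ξ):
  M: 808 − 2(359.2) = 89.69
  R: 0 + 1(359.2) = 359.2
  Q: 1970 (inert)

359 mol/s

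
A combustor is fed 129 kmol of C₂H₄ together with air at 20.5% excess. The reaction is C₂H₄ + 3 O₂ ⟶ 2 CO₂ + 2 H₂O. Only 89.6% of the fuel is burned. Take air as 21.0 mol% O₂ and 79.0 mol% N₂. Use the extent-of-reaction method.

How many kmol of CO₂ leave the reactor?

231 kmol

Stoichiometric O₂ = 3 × 129 = 387 kmol; O₂ fed = 387 × 1.205 = 466.3 kmol.
N₂ fed = 466.3 × 79/21 = 1754 kmol.
Fuel reacted = 0.896 × 129 → ξ = 115.6 kmol.
Outlet (n = n₀ + ν ξ):
  C₂H₄: 129 − 1(115.6) = 13.42
  O₂: 466.3 − 3(115.6) = 119.6
  N₂: 1754 (inert)
  CO₂: 0 + 2(115.6) = 231.2
  H₂O: 0 + 2(115.6) = 231.2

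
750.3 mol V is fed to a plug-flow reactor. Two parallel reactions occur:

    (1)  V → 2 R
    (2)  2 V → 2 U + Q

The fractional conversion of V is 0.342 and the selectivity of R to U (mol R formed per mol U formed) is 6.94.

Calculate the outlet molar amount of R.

398 mol

Conversion of V: V consumed = 0.342 × 750.3 = 256.6 mol = 1ξ₁ + 2ξ₂.
Selectivity: 2ξ₁ / (2ξ₂) = 6.94 → ξ₁ = 6.94 ξ₂.
Substitute: (1·6.94 + 2) ξ₂ = 256.6 → ξ₂ = 28.7 mol, ξ₁ = 199.2 mol.
Outlet amounts (n = n₀ + Σ ν·ξ):
  V: 750.3 − 1(199.2) − 2(28.7) = 493.7
  R: 0 + 2(199.2) = 398.4
  U: 0 + 2(28.7) = 57.41
  Q: 0 + 1(28.7) = 28.7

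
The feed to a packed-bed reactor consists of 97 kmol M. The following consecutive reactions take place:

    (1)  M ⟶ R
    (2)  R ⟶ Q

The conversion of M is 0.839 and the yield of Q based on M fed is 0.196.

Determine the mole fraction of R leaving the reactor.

Conversion of M: M consumed = 1ξ₁ = 0.839 × 97 → ξ₁ = 81.38 kmol.
Yield of Q: 1ξ₂ / 97 = 0.196 → ξ₂ = 19.01 kmol.
Outlet amounts (n = n₀ + Σ ν·ξ):
  M: 97 − 1(81.38) = 15.62
  R: 0 + 1(81.38) − 1(19.01) = 62.37
  Q: 0 + 1(19.01) = 19.01
Total out = 97 kmol; y_R = 62.37 / 97 = 0.643.

0.643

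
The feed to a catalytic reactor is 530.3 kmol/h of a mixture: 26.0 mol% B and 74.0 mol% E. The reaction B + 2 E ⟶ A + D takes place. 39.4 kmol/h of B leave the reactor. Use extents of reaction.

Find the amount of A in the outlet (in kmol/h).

98.5 kmol/h

For B: n = n₀ − 1ξ → 39.4 = 137.9 − 1ξ, giving ξ = 98.48 kmol/h.
Outlet amounts (n = n₀ + ν ξ):
  B: 137.9 − 1(98.48) = 39.4
  E: 392.4 − 2(98.48) = 195.5
  A: 0 + 1(98.48) = 98.48
  D: 0 + 1(98.48) = 98.48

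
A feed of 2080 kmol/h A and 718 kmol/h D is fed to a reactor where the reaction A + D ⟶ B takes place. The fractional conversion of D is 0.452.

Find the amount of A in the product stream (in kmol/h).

1760 kmol/h

D reacted = 0.452 × 718 = 324.5 kmol/h; ν_D = −1, so ξ = 324.5/1 = 324.5 kmol/h.
Outlet amounts (n = n₀ + ν ξ):
  A: 2080 − 1(324.5) = 1755
  D: 718 − 1(324.5) = 393.5
  B: 0 + 1(324.5) = 324.5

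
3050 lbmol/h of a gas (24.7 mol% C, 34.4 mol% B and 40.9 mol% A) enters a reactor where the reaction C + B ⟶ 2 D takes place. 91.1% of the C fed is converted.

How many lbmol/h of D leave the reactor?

C reacted = 0.911 × 753.4 = 686.3 lbmol/h; ν_C = −1, so ξ = 686.3/1 = 686.3 lbmol/h.
Outlet amounts (n = n₀ + ν ξ):
  C: 753.4 − 1(686.3) = 67.05
  B: 1049 − 1(686.3) = 362.9
  D: 0 + 2(686.3) = 1373
  A: 1247 (inert)

1370 lbmol/h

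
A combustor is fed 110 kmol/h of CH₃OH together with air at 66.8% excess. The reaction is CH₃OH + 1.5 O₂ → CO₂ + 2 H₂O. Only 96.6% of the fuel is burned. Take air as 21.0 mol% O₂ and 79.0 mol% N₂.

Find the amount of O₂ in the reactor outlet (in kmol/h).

116 kmol/h

Stoichiometric O₂ = 1.5 × 110 = 165 kmol/h; O₂ fed = 165 × 1.668 = 275.2 kmol/h.
N₂ fed = 275.2 × 79/21 = 1035 kmol/h.
Fuel reacted = 0.966 × 110 → ξ = 106.3 kmol/h.
Outlet (n = n₀ + ν ξ):
  CH₃OH: 110 − 1(106.3) = 3.74
  O₂: 275.2 − 1.5(106.3) = 115.8
  N₂: 1035 (inert)
  CO₂: 0 + 1(106.3) = 106.3
  H₂O: 0 + 2(106.3) = 212.5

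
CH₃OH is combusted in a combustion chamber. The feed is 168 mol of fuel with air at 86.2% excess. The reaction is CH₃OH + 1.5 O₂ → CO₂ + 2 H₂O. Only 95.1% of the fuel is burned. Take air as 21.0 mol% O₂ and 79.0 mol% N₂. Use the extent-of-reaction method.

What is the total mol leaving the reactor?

Stoichiometric O₂ = 1.5 × 168 = 252 mol; O₂ fed = 252 × 1.862 = 469.2 mol.
N₂ fed = 469.2 × 79/21 = 1765 mol.
Fuel reacted = 0.951 × 168 → ξ = 159.8 mol.
Outlet (n = n₀ + ν ξ):
  CH₃OH: 168 − 1(159.8) = 8.232
  O₂: 469.2 − 1.5(159.8) = 229.6
  N₂: 1765 (inert)
  CO₂: 0 + 1(159.8) = 159.8
  H₂O: 0 + 2(159.8) = 319.5
Total out = 8.232 + 229.6 + 1765 + 159.8 + 319.5 = 2482 mol.

2480 mol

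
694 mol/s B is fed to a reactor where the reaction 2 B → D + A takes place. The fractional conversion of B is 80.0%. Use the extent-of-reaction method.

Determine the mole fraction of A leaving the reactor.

0.4

B reacted = 0.8 × 694 = 555.2 mol/s; ν_B = −2, so ξ = 555.2/2 = 277.6 mol/s.
Outlet amounts (n = n₀ + ν ξ):
  B: 694 − 2(277.6) = 138.8
  D: 0 + 1(277.6) = 277.6
  A: 0 + 1(277.6) = 277.6
Total out = 694 mol/s; y_A = 277.6 / 694 = 0.4.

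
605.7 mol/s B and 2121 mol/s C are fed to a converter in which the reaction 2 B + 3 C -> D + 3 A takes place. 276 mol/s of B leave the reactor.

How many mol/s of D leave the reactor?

For B: n = n₀ − 2ξ → 276 = 605.7 − 2ξ, giving ξ = 164.9 mol/s.
Outlet amounts (n = n₀ + ν ξ):
  B: 605.7 − 2(164.9) = 276
  C: 2121 − 3(164.9) = 1626
  D: 0 + 1(164.9) = 164.9
  A: 0 + 3(164.9) = 494.6

165 mol/s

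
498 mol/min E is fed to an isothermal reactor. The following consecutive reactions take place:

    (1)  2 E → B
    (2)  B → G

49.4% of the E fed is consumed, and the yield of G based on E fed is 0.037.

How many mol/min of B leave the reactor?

105 mol/min

Conversion of E: E consumed = 2ξ₁ = 0.494 × 498 → ξ₁ = 123 mol/min.
Yield of G: 1ξ₂ / 498 = 0.037 → ξ₂ = 18.43 mol/min.
Outlet amounts (n = n₀ + Σ ν·ξ):
  E: 498 − 2(123) = 252
  B: 0 + 1(123) − 1(18.43) = 104.6
  G: 0 + 1(18.43) = 18.43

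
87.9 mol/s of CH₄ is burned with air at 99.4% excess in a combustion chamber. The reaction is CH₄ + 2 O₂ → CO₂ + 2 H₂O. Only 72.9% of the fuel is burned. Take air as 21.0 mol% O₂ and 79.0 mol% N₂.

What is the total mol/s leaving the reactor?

Stoichiometric O₂ = 2 × 87.9 = 175.8 mol/s; O₂ fed = 175.8 × 1.994 = 350.5 mol/s.
N₂ fed = 350.5 × 79/21 = 1319 mol/s.
Fuel reacted = 0.729 × 87.9 → ξ = 64.08 mol/s.
Outlet (n = n₀ + ν ξ):
  CH₄: 87.9 − 1(64.08) = 23.82
  O₂: 350.5 − 2(64.08) = 222.4
  N₂: 1319 (inert)
  CO₂: 0 + 1(64.08) = 64.08
  H₂O: 0 + 2(64.08) = 128.2
Total out = 23.82 + 222.4 + 1319 + 64.08 + 128.2 = 1757 mol/s.

1760 mol/s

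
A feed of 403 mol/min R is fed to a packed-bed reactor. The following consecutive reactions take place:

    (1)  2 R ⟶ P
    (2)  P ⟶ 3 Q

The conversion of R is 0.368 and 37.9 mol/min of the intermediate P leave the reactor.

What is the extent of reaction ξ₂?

Conversion of R: R consumed = 2ξ₁ = 0.368 × 403 → ξ₁ = 74.15 mol/min.
P balance: n_P = 0 + 1ξ₁ − 1ξ₂ = 37.9 → ξ₂ = (1·74.15 − 37.9)/1 = 36.25 mol/min.
Outlet amounts (n = n₀ + Σ ν·ξ):
  R: 403 − 2(74.15) = 254.7
  P: 0 + 1(74.15) − 1(36.25) = 37.9
  Q: 0 + 3(36.25) = 108.8

ξ₂ = 36.3 mol/min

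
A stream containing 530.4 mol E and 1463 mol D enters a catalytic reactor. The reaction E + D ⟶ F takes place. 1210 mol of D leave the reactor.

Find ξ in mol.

For D: n = n₀ − 1ξ → 1210 = 1463 − 1ξ, giving ξ = 253 mol.
Outlet amounts (n = n₀ + ν ξ):
  E: 530.4 − 1(253) = 277.4
  D: 1463 − 1(253) = 1210
  F: 0 + 1(253) = 253

ξ = 253 mol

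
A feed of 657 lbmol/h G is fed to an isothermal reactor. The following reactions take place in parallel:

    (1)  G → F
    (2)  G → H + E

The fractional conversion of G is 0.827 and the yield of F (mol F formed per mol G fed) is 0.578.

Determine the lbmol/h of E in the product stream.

Yield of F: 1ξ₁ / 657 = 0.578 → ξ₁ = 379.7 lbmol/h.
Conversion of G: 1ξ₁ + 1ξ₂ = 0.827 × 657 = 543.3 → ξ₂ = 163.6 lbmol/h.
Outlet amounts (n = n₀ + Σ ν·ξ):
  G: 657 − 1(379.7) − 1(163.6) = 113.7
  F: 0 + 1(379.7) = 379.7
  H: 0 + 1(163.6) = 163.6
  E: 0 + 1(163.6) = 163.6

164 lbmol/h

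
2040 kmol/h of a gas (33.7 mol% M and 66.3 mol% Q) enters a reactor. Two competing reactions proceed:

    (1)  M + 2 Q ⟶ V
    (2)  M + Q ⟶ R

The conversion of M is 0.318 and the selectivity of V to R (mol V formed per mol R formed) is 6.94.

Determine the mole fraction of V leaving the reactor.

0.117

Conversion of M: M consumed = 0.318 × 687.5 = 218.6 kmol/h = 1ξ₁ + 1ξ₂.
Selectivity: 1ξ₁ / (1ξ₂) = 6.94 → ξ₁ = 6.94 ξ₂.
Substitute: (1·6.94 + 1) ξ₂ = 218.6 → ξ₂ = 27.53 kmol/h, ξ₁ = 191.1 kmol/h.
Outlet amounts (n = n₀ + Σ ν·ξ):
  M: 687.5 − 1(191.1) − 1(27.53) = 468.9
  Q: 1353 − 2(191.1) − 1(27.53) = 942.8
  V: 0 + 1(191.1) = 191.1
  R: 0 + 1(27.53) = 27.53
Total out = 1630 kmol/h; y_V = 191.1 / 1630 = 0.1172.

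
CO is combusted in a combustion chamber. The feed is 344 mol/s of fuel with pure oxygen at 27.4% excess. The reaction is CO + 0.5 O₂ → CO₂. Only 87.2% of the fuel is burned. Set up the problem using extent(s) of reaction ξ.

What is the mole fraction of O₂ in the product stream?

0.167

Stoichiometric O₂ = 0.5 × 344 = 172 mol/s; O₂ fed = 172 × 1.274 = 219.1 mol/s.
Fuel reacted = 0.872 × 344 → ξ = 300 mol/s.
Outlet (n = n₀ + ν ξ):
  CO: 344 − 1(300) = 44.03
  O₂: 219.1 − 0.5(300) = 69.14
  CO₂: 0 + 1(300) = 300
Total out = 413.1 mol/s; y_O₂ = 69.14 / 413.1 = 0.1674.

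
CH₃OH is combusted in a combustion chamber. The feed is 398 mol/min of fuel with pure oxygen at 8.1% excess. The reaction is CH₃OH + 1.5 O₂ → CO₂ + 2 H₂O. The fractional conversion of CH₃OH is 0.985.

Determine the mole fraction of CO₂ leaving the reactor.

Stoichiometric O₂ = 1.5 × 398 = 597 mol/min; O₂ fed = 597 × 1.081 = 645.4 mol/min.
Fuel reacted = 0.985 × 398 → ξ = 392 mol/min.
Outlet (n = n₀ + ν ξ):
  CH₃OH: 398 − 1(392) = 5.97
  O₂: 645.4 − 1.5(392) = 57.31
  CO₂: 0 + 1(392) = 392
  H₂O: 0 + 2(392) = 784.1
Total out = 1239 mol/min; y_CO₂ = 392 / 1239 = 0.3163.

0.316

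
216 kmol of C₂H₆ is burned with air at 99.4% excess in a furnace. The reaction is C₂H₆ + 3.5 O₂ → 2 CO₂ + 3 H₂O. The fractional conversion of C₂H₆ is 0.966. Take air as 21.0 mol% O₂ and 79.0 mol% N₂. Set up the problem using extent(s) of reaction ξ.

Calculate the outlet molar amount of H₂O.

626 kmol

Stoichiometric O₂ = 3.5 × 216 = 756 kmol; O₂ fed = 756 × 1.994 = 1507 kmol.
N₂ fed = 1507 × 79/21 = 5671 kmol.
Fuel reacted = 0.966 × 216 → ξ = 208.7 kmol.
Outlet (n = n₀ + ν ξ):
  C₂H₆: 216 − 1(208.7) = 7.344
  O₂: 1507 − 3.5(208.7) = 777.2
  N₂: 5671 (inert)
  CO₂: 0 + 2(208.7) = 417.3
  H₂O: 0 + 3(208.7) = 626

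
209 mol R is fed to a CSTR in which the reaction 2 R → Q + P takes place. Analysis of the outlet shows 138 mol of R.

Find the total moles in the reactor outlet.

209 mol

For R: n = n₀ − 2ξ → 138 = 209 − 2ξ, giving ξ = 35.5 mol.
Outlet amounts (n = n₀ + ν ξ):
  R: 209 − 2(35.5) = 138
  Q: 0 + 1(35.5) = 35.5
  P: 0 + 1(35.5) = 35.5
Total out = 138 + 35.5 + 35.5 = 209 mol.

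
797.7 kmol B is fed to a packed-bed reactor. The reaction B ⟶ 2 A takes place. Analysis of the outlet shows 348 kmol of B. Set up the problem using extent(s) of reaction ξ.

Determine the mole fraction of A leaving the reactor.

0.721

For B: n = n₀ − 1ξ → 348 = 797.7 − 1ξ, giving ξ = 449.7 kmol.
Outlet amounts (n = n₀ + ν ξ):
  B: 797.7 − 1(449.7) = 348
  A: 0 + 2(449.7) = 899.4
Total out = 1247 kmol; y_A = 899.4 / 1247 = 0.721.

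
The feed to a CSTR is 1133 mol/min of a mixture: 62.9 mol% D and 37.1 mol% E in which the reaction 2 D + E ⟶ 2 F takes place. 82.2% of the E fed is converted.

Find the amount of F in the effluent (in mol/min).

691 mol/min

E reacted = 0.822 × 420.3 = 345.5 mol/min; ν_E = −1, so ξ = 345.5/1 = 345.5 mol/min.
Outlet amounts (n = n₀ + ν ξ):
  D: 712.7 − 2(345.5) = 21.61
  E: 420.3 − 1(345.5) = 74.82
  F: 0 + 2(345.5) = 691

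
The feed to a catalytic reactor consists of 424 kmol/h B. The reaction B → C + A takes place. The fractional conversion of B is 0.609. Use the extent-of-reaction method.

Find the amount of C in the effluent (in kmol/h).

258 kmol/h

B reacted = 0.609 × 424 = 258.2 kmol/h; ν_B = −1, so ξ = 258.2/1 = 258.2 kmol/h.
Outlet amounts (n = n₀ + ν ξ):
  B: 424 − 1(258.2) = 165.8
  C: 0 + 1(258.2) = 258.2
  A: 0 + 1(258.2) = 258.2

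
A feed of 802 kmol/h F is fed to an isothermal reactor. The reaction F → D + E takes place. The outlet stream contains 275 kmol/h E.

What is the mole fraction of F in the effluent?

0.489

For E: n = n₀ + 1ξ → 275 = 0 + 1ξ, giving ξ = 275 kmol/h.
Outlet amounts (n = n₀ + ν ξ):
  F: 802 − 1(275) = 527
  D: 0 + 1(275) = 275
  E: 0 + 1(275) = 275
Total out = 1077 kmol/h; y_F = 527 / 1077 = 0.4893.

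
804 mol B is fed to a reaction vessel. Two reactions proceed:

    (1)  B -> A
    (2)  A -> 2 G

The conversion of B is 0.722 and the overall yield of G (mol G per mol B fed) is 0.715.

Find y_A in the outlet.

Conversion of B: B consumed = 1ξ₁ = 0.722 × 804 → ξ₁ = 580.5 mol.
Yield of G: 2ξ₂ / 804 = 0.715 → ξ₂ = 287.4 mol.
Outlet amounts (n = n₀ + Σ ν·ξ):
  B: 804 − 1(580.5) = 223.5
  A: 0 + 1(580.5) − 1(287.4) = 293.1
  G: 0 + 2(287.4) = 574.9
Total out = 1091 mol; y_A = 293.1 / 1091 = 0.2685.

0.269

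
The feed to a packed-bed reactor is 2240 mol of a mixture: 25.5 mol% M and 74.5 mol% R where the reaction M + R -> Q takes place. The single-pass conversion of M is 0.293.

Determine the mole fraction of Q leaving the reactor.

M reacted = 0.293 × 571.2 = 167.4 mol; ν_M = −1, so ξ = 167.4/1 = 167.4 mol.
Outlet amounts (n = n₀ + ν ξ):
  M: 571.2 − 1(167.4) = 403.8
  R: 1669 − 1(167.4) = 1501
  Q: 0 + 1(167.4) = 167.4
Total out = 2073 mol; y_Q = 167.4 / 2073 = 0.08075.

0.0807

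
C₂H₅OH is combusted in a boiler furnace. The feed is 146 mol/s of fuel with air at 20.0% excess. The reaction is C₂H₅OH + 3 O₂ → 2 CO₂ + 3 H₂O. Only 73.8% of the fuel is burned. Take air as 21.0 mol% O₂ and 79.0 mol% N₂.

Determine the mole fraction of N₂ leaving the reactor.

0.717

Stoichiometric O₂ = 3 × 146 = 438 mol/s; O₂ fed = 438 × 1.200 = 525.6 mol/s.
N₂ fed = 525.6 × 79/21 = 1977 mol/s.
Fuel reacted = 0.738 × 146 → ξ = 107.7 mol/s.
Outlet (n = n₀ + ν ξ):
  C₂H₅OH: 146 − 1(107.7) = 38.25
  O₂: 525.6 − 3(107.7) = 202.4
  N₂: 1977 (inert)
  CO₂: 0 + 2(107.7) = 215.5
  H₂O: 0 + 3(107.7) = 323.2
Total out = 2757 mol/s; y_N₂ = 1977 / 2757 = 0.7173.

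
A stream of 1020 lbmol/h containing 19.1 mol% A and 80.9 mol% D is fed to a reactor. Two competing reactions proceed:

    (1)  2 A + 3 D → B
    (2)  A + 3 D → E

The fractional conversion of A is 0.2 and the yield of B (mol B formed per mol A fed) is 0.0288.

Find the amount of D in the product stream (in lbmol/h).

Yield of B: 1ξ₁ / 194.8 = 0.0288 → ξ₁ = 5.611 lbmol/h.
Conversion of A: 2ξ₁ + 1ξ₂ = 0.2 × 194.8 = 38.96 → ξ₂ = 27.74 lbmol/h.
Outlet amounts (n = n₀ + Σ ν·ξ):
  A: 194.8 − 2(5.611) − 1(27.74) = 155.9
  D: 825.2 − 3(5.611) − 3(27.74) = 725.1
  B: 0 + 1(5.611) = 5.611
  E: 0 + 1(27.74) = 27.74

725 lbmol/h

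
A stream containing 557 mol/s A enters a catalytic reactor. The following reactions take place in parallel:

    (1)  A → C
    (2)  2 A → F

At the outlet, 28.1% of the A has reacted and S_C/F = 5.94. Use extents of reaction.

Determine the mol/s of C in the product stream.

Conversion of A: A consumed = 0.281 × 557 = 156.5 mol/s = 1ξ₁ + 2ξ₂.
Selectivity: 1ξ₁ / (1ξ₂) = 5.94 → ξ₁ = 5.94 ξ₂.
Substitute: (1·5.94 + 2) ξ₂ = 156.5 → ξ₂ = 19.71 mol/s, ξ₁ = 117.1 mol/s.
Outlet amounts (n = n₀ + Σ ν·ξ):
  A: 557 − 1(117.1) − 2(19.71) = 400.5
  C: 0 + 1(117.1) = 117.1
  F: 0 + 1(19.71) = 19.71

117 mol/s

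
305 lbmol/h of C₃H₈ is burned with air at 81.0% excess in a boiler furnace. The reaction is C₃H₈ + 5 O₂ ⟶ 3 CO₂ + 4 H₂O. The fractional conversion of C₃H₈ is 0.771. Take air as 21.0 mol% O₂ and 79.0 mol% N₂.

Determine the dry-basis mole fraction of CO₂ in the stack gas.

Stoichiometric O₂ = 5 × 305 = 1525 lbmol/h; O₂ fed = 1525 × 1.810 = 2760 lbmol/h.
N₂ fed = 2760 × 79/21 = 10380 lbmol/h.
Fuel reacted = 0.771 × 305 → ξ = 235.2 lbmol/h.
Outlet (n = n₀ + ν ξ):
  C₃H₈: 305 − 1(235.2) = 69.84
  O₂: 2760 − 5(235.2) = 1584
  N₂: 10380 (inert)
  CO₂: 0 + 3(235.2) = 705.5
  H₂O: 0 + 4(235.2) = 940.6
Dry total = 12740 lbmol/h; y_CO₂ (dry) = 705.5 / 12740 = 0.05536.

0.0554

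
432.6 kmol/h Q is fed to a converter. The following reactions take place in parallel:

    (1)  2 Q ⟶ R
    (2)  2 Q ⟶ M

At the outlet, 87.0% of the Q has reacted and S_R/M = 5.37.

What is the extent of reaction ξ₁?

Conversion of Q: Q consumed = 0.87 × 432.6 = 376.4 kmol/h = 2ξ₁ + 2ξ₂.
Selectivity: 1ξ₁ / (1ξ₂) = 5.37 → ξ₁ = 5.37 ξ₂.
Substitute: (2·5.37 + 2) ξ₂ = 376.4 → ξ₂ = 29.54 kmol/h, ξ₁ = 158.6 kmol/h.
Outlet amounts (n = n₀ + Σ ν·ξ):
  Q: 432.6 − 2(158.6) − 2(29.54) = 56.24
  R: 0 + 1(158.6) = 158.6
  M: 0 + 1(29.54) = 29.54

ξ₁ = 159 kmol/h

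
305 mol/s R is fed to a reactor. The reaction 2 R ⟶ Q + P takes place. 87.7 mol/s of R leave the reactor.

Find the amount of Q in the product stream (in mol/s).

109 mol/s

For R: n = n₀ − 2ξ → 87.7 = 305 − 2ξ, giving ξ = 108.7 mol/s.
Outlet amounts (n = n₀ + ν ξ):
  R: 305 − 2(108.7) = 87.7
  Q: 0 + 1(108.7) = 108.7
  P: 0 + 1(108.7) = 108.7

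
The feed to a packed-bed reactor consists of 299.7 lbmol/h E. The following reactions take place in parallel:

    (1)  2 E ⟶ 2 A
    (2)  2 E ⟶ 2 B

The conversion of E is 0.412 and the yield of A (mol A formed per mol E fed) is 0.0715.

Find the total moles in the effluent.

300 lbmol/h

Yield of A: 2ξ₁ / 299.7 = 0.0715 → ξ₁ = 10.71 lbmol/h.
Conversion of E: 2ξ₁ + 2ξ₂ = 0.412 × 299.7 = 123.5 → ξ₂ = 51.02 lbmol/h.
Outlet amounts (n = n₀ + Σ ν·ξ):
  E: 299.7 − 2(10.71) − 2(51.02) = 176.2
  A: 0 + 2(10.71) = 21.43
  B: 0 + 2(51.02) = 102
Total out = 176.2 + 21.43 + 102 = 299.7 lbmol/h.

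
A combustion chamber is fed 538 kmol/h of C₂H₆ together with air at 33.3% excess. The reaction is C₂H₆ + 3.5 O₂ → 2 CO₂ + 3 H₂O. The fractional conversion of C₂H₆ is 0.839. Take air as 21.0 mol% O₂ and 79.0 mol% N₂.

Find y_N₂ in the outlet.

Stoichiometric O₂ = 3.5 × 538 = 1883 kmol/h; O₂ fed = 1883 × 1.333 = 2510 kmol/h.
N₂ fed = 2510 × 79/21 = 9443 kmol/h.
Fuel reacted = 0.839 × 538 → ξ = 451.4 kmol/h.
Outlet (n = n₀ + ν ξ):
  C₂H₆: 538 − 1(451.4) = 86.62
  O₂: 2510 − 3.5(451.4) = 930.2
  N₂: 9443 (inert)
  CO₂: 0 + 2(451.4) = 902.8
  H₂O: 0 + 3(451.4) = 1354
Total out = 12720 kmol/h; y_N₂ = 9443 / 12720 = 0.7426.

0.743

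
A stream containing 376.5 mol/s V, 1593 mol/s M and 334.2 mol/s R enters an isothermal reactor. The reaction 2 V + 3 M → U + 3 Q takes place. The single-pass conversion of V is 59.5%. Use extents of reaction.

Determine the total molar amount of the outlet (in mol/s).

2190 mol/s

V reacted = 0.595 × 376.5 = 224 mol/s; ν_V = −2, so ξ = 224/2 = 112 mol/s.
Outlet amounts (n = n₀ + ν ξ):
  V: 376.5 − 2(112) = 152.5
  M: 1593 − 3(112) = 1257
  U: 0 + 1(112) = 112
  Q: 0 + 3(112) = 336
  R: 334.2 (inert)
Total out = 152.5 + 1257 + 112 + 336 + 334.2 = 2192 mol/s.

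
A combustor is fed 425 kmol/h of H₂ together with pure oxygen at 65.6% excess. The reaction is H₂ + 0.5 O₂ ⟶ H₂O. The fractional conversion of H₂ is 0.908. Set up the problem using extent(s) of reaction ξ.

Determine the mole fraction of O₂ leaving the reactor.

Stoichiometric O₂ = 0.5 × 425 = 212.5 kmol/h; O₂ fed = 212.5 × 1.656 = 351.9 kmol/h.
Fuel reacted = 0.908 × 425 → ξ = 385.9 kmol/h.
Outlet (n = n₀ + ν ξ):
  H₂: 425 − 1(385.9) = 39.1
  O₂: 351.9 − 0.5(385.9) = 158.9
  H₂O: 0 + 1(385.9) = 385.9
Total out = 583.9 kmol/h; y_O₂ = 158.9 / 583.9 = 0.2722.

0.272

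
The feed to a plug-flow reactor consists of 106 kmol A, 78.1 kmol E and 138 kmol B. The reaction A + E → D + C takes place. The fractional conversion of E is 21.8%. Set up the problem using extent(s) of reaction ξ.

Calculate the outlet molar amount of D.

E reacted = 0.218 × 78.1 = 17.03 kmol; ν_E = −1, so ξ = 17.03/1 = 17.03 kmol.
Outlet amounts (n = n₀ + ν ξ):
  A: 106 − 1(17.03) = 88.97
  E: 78.1 − 1(17.03) = 61.07
  D: 0 + 1(17.03) = 17.03
  C: 0 + 1(17.03) = 17.03
  B: 138 (inert)

17 kmol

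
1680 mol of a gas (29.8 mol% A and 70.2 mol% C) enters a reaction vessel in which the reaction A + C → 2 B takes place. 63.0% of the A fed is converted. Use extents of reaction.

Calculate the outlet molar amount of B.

A reacted = 0.63 × 500.6 = 315.4 mol; ν_A = −1, so ξ = 315.4/1 = 315.4 mol.
Outlet amounts (n = n₀ + ν ξ):
  A: 500.6 − 1(315.4) = 185.2
  C: 1179 − 1(315.4) = 864
  B: 0 + 2(315.4) = 630.8

631 mol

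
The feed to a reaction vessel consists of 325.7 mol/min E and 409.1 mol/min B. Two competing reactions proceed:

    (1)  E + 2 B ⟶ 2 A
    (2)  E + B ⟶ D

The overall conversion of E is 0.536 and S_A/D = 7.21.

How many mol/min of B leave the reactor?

Conversion of E: E consumed = 0.536 × 325.7 = 174.6 mol/min = 1ξ₁ + 1ξ₂.
Selectivity: 2ξ₁ / (1ξ₂) = 7.21 → ξ₁ = 3.605 ξ₂.
Substitute: (1·3.605 + 1) ξ₂ = 174.6 → ξ₂ = 37.91 mol/min, ξ₁ = 136.7 mol/min.
Outlet amounts (n = n₀ + Σ ν·ξ):
  E: 325.7 − 1(136.7) − 1(37.91) = 151.1
  B: 409.1 − 2(136.7) − 1(37.91) = 97.86
  A: 0 + 2(136.7) = 273.3
  D: 0 + 1(37.91) = 37.91

97.9 mol/min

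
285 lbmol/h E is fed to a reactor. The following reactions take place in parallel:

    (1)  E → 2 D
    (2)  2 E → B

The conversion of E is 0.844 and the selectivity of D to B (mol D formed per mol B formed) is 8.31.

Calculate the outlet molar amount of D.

325 lbmol/h

Conversion of E: E consumed = 0.844 × 285 = 240.5 lbmol/h = 1ξ₁ + 2ξ₂.
Selectivity: 2ξ₁ / (1ξ₂) = 8.31 → ξ₁ = 4.155 ξ₂.
Substitute: (1·4.155 + 2) ξ₂ = 240.5 → ξ₂ = 39.08 lbmol/h, ξ₁ = 162.4 lbmol/h.
Outlet amounts (n = n₀ + Σ ν·ξ):
  E: 285 − 1(162.4) − 2(39.08) = 44.46
  D: 0 + 2(162.4) = 324.8
  B: 0 + 1(39.08) = 39.08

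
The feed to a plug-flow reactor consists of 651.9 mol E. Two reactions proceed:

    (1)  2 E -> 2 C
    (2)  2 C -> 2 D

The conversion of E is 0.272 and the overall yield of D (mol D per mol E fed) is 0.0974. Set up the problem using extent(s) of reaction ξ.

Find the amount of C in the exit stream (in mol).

114 mol

Conversion of E: E consumed = 2ξ₁ = 0.272 × 651.9 → ξ₁ = 88.66 mol.
Yield of D: 2ξ₂ / 651.9 = 0.0974 → ξ₂ = 31.75 mol.
Outlet amounts (n = n₀ + Σ ν·ξ):
  E: 651.9 − 2(88.66) = 474.6
  C: 0 + 2(88.66) − 2(31.75) = 113.8
  D: 0 + 2(31.75) = 63.5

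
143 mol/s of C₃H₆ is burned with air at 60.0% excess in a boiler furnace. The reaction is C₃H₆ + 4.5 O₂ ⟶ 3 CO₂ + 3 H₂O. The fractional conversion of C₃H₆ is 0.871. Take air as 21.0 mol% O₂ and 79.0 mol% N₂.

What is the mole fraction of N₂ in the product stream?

0.758

Stoichiometric O₂ = 4.5 × 143 = 643.5 mol/s; O₂ fed = 643.5 × 1.600 = 1030 mol/s.
N₂ fed = 1030 × 79/21 = 3873 mol/s.
Fuel reacted = 0.871 × 143 → ξ = 124.6 mol/s.
Outlet (n = n₀ + ν ξ):
  C₃H₆: 143 − 1(124.6) = 18.45
  O₂: 1030 − 4.5(124.6) = 469.1
  N₂: 3873 (inert)
  CO₂: 0 + 3(124.6) = 373.7
  H₂O: 0 + 3(124.6) = 373.7
Total out = 5108 mol/s; y_N₂ = 3873 / 5108 = 0.7583.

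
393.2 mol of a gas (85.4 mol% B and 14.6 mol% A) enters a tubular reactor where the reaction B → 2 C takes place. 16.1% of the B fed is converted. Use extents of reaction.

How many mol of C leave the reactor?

B reacted = 0.161 × 335.8 = 54.06 mol; ν_B = −1, so ξ = 54.06/1 = 54.06 mol.
Outlet amounts (n = n₀ + ν ξ):
  B: 335.8 − 1(54.06) = 281.7
  C: 0 + 2(54.06) = 108.1
  A: 57.41 (inert)

108 mol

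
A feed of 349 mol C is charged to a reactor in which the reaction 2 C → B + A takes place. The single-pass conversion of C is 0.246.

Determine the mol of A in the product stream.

42.9 mol

C reacted = 0.246 × 349 = 85.85 mol; ν_C = −2, so ξ = 85.85/2 = 42.93 mol.
Outlet amounts (n = n₀ + ν ξ):
  C: 349 − 2(42.93) = 263.1
  B: 0 + 1(42.93) = 42.93
  A: 0 + 1(42.93) = 42.93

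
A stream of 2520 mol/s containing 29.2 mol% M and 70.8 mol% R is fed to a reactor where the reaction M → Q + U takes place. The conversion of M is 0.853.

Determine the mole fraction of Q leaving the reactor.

0.199

M reacted = 0.853 × 735.8 = 627.7 mol/s; ν_M = −1, so ξ = 627.7/1 = 627.7 mol/s.
Outlet amounts (n = n₀ + ν ξ):
  M: 735.8 − 1(627.7) = 108.2
  Q: 0 + 1(627.7) = 627.7
  U: 0 + 1(627.7) = 627.7
  R: 1784 (inert)
Total out = 3148 mol/s; y_Q = 627.7 / 3148 = 0.1994.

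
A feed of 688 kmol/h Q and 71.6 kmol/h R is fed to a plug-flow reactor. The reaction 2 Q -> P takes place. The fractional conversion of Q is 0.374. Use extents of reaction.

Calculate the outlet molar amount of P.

129 kmol/h

Q reacted = 0.374 × 688 = 257.3 kmol/h; ν_Q = −2, so ξ = 257.3/2 = 128.7 kmol/h.
Outlet amounts (n = n₀ + ν ξ):
  Q: 688 − 2(128.7) = 430.7
  P: 0 + 1(128.7) = 128.7
  R: 71.6 (inert)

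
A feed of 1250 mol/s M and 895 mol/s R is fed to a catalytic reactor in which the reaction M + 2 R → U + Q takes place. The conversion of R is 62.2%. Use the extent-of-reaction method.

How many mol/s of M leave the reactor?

972 mol/s

R reacted = 0.622 × 895 = 556.7 mol/s; ν_R = −2, so ξ = 556.7/2 = 278.3 mol/s.
Outlet amounts (n = n₀ + ν ξ):
  M: 1250 − 1(278.3) = 971.7
  R: 895 − 2(278.3) = 338.3
  U: 0 + 1(278.3) = 278.3
  Q: 0 + 1(278.3) = 278.3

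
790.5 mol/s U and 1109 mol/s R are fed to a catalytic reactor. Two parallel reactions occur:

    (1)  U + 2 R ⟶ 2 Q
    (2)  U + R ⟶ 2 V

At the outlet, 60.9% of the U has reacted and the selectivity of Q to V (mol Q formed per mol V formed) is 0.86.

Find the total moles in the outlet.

Conversion of U: U consumed = 0.609 × 790.5 = 481.4 mol/s = 1ξ₁ + 1ξ₂.
Selectivity: 2ξ₁ / (2ξ₂) = 0.86 → ξ₁ = 0.86 ξ₂.
Substitute: (1·0.86 + 1) ξ₂ = 481.4 → ξ₂ = 258.8 mol/s, ξ₁ = 222.6 mol/s.
Outlet amounts (n = n₀ + Σ ν·ξ):
  U: 790.5 − 1(222.6) − 1(258.8) = 309.1
  R: 1109 − 2(222.6) − 1(258.8) = 405
  Q: 0 + 2(222.6) = 445.2
  V: 0 + 2(258.8) = 517.6
Total out = 309.1 + 405 + 445.2 + 517.6 = 1677 mol/s.

1680 mol/s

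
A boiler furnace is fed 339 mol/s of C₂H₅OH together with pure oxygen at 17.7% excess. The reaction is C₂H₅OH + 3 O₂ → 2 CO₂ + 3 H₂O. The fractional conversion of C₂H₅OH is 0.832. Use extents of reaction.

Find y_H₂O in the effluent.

0.465

Stoichiometric O₂ = 3 × 339 = 1017 mol/s; O₂ fed = 1017 × 1.177 = 1197 mol/s.
Fuel reacted = 0.832 × 339 → ξ = 282 mol/s.
Outlet (n = n₀ + ν ξ):
  C₂H₅OH: 339 − 1(282) = 56.95
  O₂: 1197 − 3(282) = 350.9
  CO₂: 0 + 2(282) = 564.1
  H₂O: 0 + 3(282) = 846.1
Total out = 1818 mol/s; y_H₂O = 846.1 / 1818 = 0.4654.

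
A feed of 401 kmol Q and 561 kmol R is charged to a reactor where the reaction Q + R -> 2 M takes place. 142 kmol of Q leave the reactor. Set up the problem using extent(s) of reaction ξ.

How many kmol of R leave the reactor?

302 kmol

For Q: n = n₀ − 1ξ → 142 = 401 − 1ξ, giving ξ = 259 kmol.
Outlet amounts (n = n₀ + ν ξ):
  Q: 401 − 1(259) = 142
  R: 561 − 1(259) = 302
  M: 0 + 2(259) = 518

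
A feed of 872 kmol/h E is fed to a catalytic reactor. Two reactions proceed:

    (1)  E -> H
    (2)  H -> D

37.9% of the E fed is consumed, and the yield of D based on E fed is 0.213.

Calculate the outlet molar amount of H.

145 kmol/h

Conversion of E: E consumed = 1ξ₁ = 0.379 × 872 → ξ₁ = 330.5 kmol/h.
Yield of D: 1ξ₂ / 872 = 0.213 → ξ₂ = 185.7 kmol/h.
Outlet amounts (n = n₀ + Σ ν·ξ):
  E: 872 − 1(330.5) = 541.5
  H: 0 + 1(330.5) − 1(185.7) = 144.8
  D: 0 + 1(185.7) = 185.7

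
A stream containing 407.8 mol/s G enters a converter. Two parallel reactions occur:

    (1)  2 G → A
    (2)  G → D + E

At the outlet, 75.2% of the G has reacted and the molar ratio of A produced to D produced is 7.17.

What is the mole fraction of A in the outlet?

Conversion of G: G consumed = 0.752 × 407.8 = 306.7 mol/s = 2ξ₁ + 1ξ₂.
Selectivity: 1ξ₁ / (1ξ₂) = 7.17 → ξ₁ = 7.17 ξ₂.
Substitute: (2·7.17 + 1) ξ₂ = 306.7 → ξ₂ = 19.99 mol/s, ξ₁ = 143.3 mol/s.
Outlet amounts (n = n₀ + Σ ν·ξ):
  G: 407.8 − 2(143.3) − 1(19.99) = 101.1
  A: 0 + 1(143.3) = 143.3
  D: 0 + 1(19.99) = 19.99
  E: 0 + 1(19.99) = 19.99
Total out = 284.5 mol/s; y_A = 143.3 / 284.5 = 0.5039.

0.504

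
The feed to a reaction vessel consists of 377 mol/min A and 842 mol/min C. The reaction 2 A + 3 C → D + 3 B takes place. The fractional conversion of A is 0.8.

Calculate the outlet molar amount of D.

A reacted = 0.8 × 377 = 301.6 mol/min; ν_A = −2, so ξ = 301.6/2 = 150.8 mol/min.
Outlet amounts (n = n₀ + ν ξ):
  A: 377 − 2(150.8) = 75.4
  C: 842 − 3(150.8) = 389.6
  D: 0 + 1(150.8) = 150.8
  B: 0 + 3(150.8) = 452.4

151 mol/min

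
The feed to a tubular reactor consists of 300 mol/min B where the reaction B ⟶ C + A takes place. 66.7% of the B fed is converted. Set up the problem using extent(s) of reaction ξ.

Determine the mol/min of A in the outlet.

200 mol/min

B reacted = 0.667 × 300 = 200.1 mol/min; ν_B = −1, so ξ = 200.1/1 = 200.1 mol/min.
Outlet amounts (n = n₀ + ν ξ):
  B: 300 − 1(200.1) = 99.9
  C: 0 + 1(200.1) = 200.1
  A: 0 + 1(200.1) = 200.1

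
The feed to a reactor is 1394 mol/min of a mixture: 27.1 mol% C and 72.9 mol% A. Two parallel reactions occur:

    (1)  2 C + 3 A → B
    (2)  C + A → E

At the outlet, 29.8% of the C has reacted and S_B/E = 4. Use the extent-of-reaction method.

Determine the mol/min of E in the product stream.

Conversion of C: C consumed = 0.298 × 377.8 = 112.6 mol/min = 2ξ₁ + 1ξ₂.
Selectivity: 1ξ₁ / (1ξ₂) = 4 → ξ₁ = 4 ξ₂.
Substitute: (2·4 + 1) ξ₂ = 112.6 → ξ₂ = 12.51 mol/min, ξ₁ = 50.03 mol/min.
Outlet amounts (n = n₀ + Σ ν·ξ):
  C: 377.8 − 2(50.03) − 1(12.51) = 265.2
  A: 1016 − 3(50.03) − 1(12.51) = 853.6
  B: 0 + 1(50.03) = 50.03
  E: 0 + 1(12.51) = 12.51

12.5 mol/min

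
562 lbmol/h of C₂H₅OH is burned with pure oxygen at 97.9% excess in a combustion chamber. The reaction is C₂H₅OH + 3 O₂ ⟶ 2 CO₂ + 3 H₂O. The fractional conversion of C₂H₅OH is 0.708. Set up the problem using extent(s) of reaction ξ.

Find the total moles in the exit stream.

4300 lbmol/h

Stoichiometric O₂ = 3 × 562 = 1686 lbmol/h; O₂ fed = 1686 × 1.979 = 3337 lbmol/h.
Fuel reacted = 0.708 × 562 → ξ = 397.9 lbmol/h.
Outlet (n = n₀ + ν ξ):
  C₂H₅OH: 562 − 1(397.9) = 164.1
  O₂: 3337 − 3(397.9) = 2143
  CO₂: 0 + 2(397.9) = 795.8
  H₂O: 0 + 3(397.9) = 1194
Total out = 164.1 + 2143 + 795.8 + 1194 = 4296 lbmol/h.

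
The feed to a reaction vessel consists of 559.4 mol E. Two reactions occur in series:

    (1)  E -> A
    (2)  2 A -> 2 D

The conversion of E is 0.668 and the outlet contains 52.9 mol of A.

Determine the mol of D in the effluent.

Conversion of E: E consumed = 1ξ₁ = 0.668 × 559.4 → ξ₁ = 373.7 mol.
A balance: n_A = 0 + 1ξ₁ − 2ξ₂ = 52.9 → ξ₂ = (1·373.7 − 52.9)/2 = 160.4 mol.
Outlet amounts (n = n₀ + Σ ν·ξ):
  E: 559.4 − 1(373.7) = 185.7
  A: 0 + 1(373.7) − 2(160.4) = 52.9
  D: 0 + 2(160.4) = 320.8

321 mol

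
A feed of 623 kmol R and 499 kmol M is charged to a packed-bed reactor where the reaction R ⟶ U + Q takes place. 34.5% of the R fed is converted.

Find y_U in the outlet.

R reacted = 0.345 × 623 = 214.9 kmol; ν_R = −1, so ξ = 214.9/1 = 214.9 kmol.
Outlet amounts (n = n₀ + ν ξ):
  R: 623 − 1(214.9) = 408.1
  U: 0 + 1(214.9) = 214.9
  Q: 0 + 1(214.9) = 214.9
  M: 499 (inert)
Total out = 1337 kmol; y_U = 214.9 / 1337 = 0.1608.

0.161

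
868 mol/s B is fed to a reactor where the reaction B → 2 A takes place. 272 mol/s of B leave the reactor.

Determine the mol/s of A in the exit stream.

For B: n = n₀ − 1ξ → 272 = 868 − 1ξ, giving ξ = 596 mol/s.
Outlet amounts (n = n₀ + ν ξ):
  B: 868 − 1(596) = 272
  A: 0 + 2(596) = 1192

1190 mol/s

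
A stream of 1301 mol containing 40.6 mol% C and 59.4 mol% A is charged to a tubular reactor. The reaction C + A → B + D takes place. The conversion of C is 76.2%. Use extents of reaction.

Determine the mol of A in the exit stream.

370 mol

C reacted = 0.762 × 528.2 = 402.5 mol; ν_C = −1, so ξ = 402.5/1 = 402.5 mol.
Outlet amounts (n = n₀ + ν ξ):
  C: 528.2 − 1(402.5) = 125.7
  A: 772.8 − 1(402.5) = 370.3
  B: 0 + 1(402.5) = 402.5
  D: 0 + 1(402.5) = 402.5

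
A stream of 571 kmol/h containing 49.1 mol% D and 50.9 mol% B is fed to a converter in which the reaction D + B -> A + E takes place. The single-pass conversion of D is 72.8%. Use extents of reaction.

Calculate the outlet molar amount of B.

86.5 kmol/h

D reacted = 0.728 × 280.4 = 204.1 kmol/h; ν_D = −1, so ξ = 204.1/1 = 204.1 kmol/h.
Outlet amounts (n = n₀ + ν ξ):
  D: 280.4 − 1(204.1) = 76.26
  B: 290.6 − 1(204.1) = 86.54
  A: 0 + 1(204.1) = 204.1
  E: 0 + 1(204.1) = 204.1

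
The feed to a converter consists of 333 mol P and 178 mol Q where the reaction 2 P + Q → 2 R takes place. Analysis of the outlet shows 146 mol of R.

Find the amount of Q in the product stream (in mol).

For R: n = n₀ + 2ξ → 146 = 0 + 2ξ, giving ξ = 73 mol.
Outlet amounts (n = n₀ + ν ξ):
  P: 333 − 2(73) = 187
  Q: 178 − 1(73) = 105
  R: 0 + 2(73) = 146

105 mol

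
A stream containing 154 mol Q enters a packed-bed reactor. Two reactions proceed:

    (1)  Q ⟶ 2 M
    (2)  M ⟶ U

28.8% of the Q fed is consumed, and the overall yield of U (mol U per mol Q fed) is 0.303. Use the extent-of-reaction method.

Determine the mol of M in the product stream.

42 mol

Conversion of Q: Q consumed = 1ξ₁ = 0.288 × 154 → ξ₁ = 44.35 mol.
Yield of U: 1ξ₂ / 154 = 0.303 → ξ₂ = 46.66 mol.
Outlet amounts (n = n₀ + Σ ν·ξ):
  Q: 154 − 1(44.35) = 109.6
  M: 0 + 2(44.35) − 1(46.66) = 42.04
  U: 0 + 1(46.66) = 46.66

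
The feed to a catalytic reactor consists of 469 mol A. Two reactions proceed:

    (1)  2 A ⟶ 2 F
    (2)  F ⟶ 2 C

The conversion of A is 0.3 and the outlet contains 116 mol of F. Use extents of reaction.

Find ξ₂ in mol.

ξ₂ = 24.7 mol

Conversion of A: A consumed = 2ξ₁ = 0.3 × 469 → ξ₁ = 70.35 mol.
F balance: n_F = 0 + 2ξ₁ − 1ξ₂ = 116 → ξ₂ = (2·70.35 − 116)/1 = 24.7 mol.
Outlet amounts (n = n₀ + Σ ν·ξ):
  A: 469 − 2(70.35) = 328.3
  F: 0 + 2(70.35) − 1(24.7) = 116
  C: 0 + 2(24.7) = 49.4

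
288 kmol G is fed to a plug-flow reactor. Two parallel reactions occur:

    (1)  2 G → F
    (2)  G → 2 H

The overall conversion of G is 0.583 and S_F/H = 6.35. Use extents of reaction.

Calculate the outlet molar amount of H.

12.7 kmol

Conversion of G: G consumed = 0.583 × 288 = 167.9 kmol = 2ξ₁ + 1ξ₂.
Selectivity: 1ξ₁ / (2ξ₂) = 6.35 → ξ₁ = 12.7 ξ₂.
Substitute: (2·12.7 + 1) ξ₂ = 167.9 → ξ₂ = 6.36 kmol, ξ₁ = 80.77 kmol.
Outlet amounts (n = n₀ + Σ ν·ξ):
  G: 288 − 2(80.77) − 1(6.36) = 120.1
  F: 0 + 1(80.77) = 80.77
  H: 0 + 2(6.36) = 12.72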